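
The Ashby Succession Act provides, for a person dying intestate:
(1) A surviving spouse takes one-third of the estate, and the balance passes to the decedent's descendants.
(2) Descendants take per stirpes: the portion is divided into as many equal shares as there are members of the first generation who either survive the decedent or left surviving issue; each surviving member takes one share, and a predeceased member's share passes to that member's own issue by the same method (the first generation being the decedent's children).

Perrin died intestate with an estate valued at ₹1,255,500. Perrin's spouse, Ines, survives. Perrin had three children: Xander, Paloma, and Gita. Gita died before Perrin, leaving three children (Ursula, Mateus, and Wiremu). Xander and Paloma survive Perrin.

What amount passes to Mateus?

Mateus receives ₹93,000.

Ines takes one-third of ₹1,255,500 = ₹418,500. The remaining ₹837,000 passes to the descendants.
The descendants' portion (₹837,000) is divided into 3 shares of ₹279,000: Xander and Paloma each take ₹279,000; Gita's ₹279,000 share passes to Gita's issue.
Gita's share (₹279,000) is divided into 3 shares of ₹93,000: Ursula, Mateus, and Wiremu each take ₹93,000.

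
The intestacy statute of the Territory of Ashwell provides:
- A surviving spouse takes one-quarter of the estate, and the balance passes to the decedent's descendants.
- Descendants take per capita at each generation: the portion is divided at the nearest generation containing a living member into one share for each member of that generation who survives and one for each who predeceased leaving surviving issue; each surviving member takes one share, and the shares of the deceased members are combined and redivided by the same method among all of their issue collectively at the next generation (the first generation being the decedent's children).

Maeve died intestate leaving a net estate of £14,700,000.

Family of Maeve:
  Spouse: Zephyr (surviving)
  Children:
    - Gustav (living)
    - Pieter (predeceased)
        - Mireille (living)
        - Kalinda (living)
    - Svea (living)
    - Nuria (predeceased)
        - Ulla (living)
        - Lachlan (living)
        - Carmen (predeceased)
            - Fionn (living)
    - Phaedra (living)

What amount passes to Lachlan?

Zephyr takes one-quarter of £14,700,000 = £3,675,000. The remaining £11,025,000 passes to the descendants.
The descendants' portion (£11,025,000) is divided at the children's generation into 5 shares of £2,205,000. Gustav, Svea, and Phaedra each take £2,205,000. The 2 shares of the deceased (Pieter and Nuria) are combined into a pool of £4,410,000.
That pool (£4,410,000) is divided at the grandchildren's generation into 5 shares of £882,000. Mireille, Kalinda, Ulla, and Lachlan each take £882,000. The remaining share for the deceased Carmen (£882,000) is carried to the next generation.
That pool (£882,000) passes entirely to Fionn, the sole taker at the great-grandchildren's generation.

Lachlan receives £882,000.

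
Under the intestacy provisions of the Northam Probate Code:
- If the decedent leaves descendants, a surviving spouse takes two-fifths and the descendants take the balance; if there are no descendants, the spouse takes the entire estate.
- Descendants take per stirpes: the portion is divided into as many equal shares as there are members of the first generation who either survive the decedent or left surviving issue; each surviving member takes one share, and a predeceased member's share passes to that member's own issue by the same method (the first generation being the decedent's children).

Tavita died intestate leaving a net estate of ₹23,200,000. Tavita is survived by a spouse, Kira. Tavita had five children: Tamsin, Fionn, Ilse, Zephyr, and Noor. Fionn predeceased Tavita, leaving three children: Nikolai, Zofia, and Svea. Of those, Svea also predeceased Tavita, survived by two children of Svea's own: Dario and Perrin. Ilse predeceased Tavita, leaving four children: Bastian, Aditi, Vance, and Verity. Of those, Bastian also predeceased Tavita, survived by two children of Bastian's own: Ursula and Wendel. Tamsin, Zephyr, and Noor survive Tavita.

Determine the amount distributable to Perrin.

Perrin receives ₹464,000.

Kira takes two-fifths of ₹23,200,000 = ₹9,280,000. The remaining ₹13,920,000 passes to the descendants.
The descendants' portion (₹13,920,000) is divided into 5 shares of ₹2,784,000: Tamsin, Zephyr, and Noor each take ₹2,784,000; Fionn's ₹2,784,000 share passes to Fionn's issue; Ilse's ₹2,784,000 share passes to Ilse's issue.
Fionn's share (₹2,784,000) is divided into 3 shares of ₹928,000: Nikolai and Zofia each take ₹928,000; Svea's ₹928,000 share passes to Svea's issue.
Svea's share (₹928,000) is divided into 2 shares of ₹464,000: Dario and Perrin each take ₹464,000.
Ilse's share (₹2,784,000) is divided into 4 shares of ₹696,000: Aditi, Vance, and Verity each take ₹696,000; Bastian's ₹696,000 share passes to Bastian's issue.
Bastian's share (₹696,000) is divided into 2 shares of ₹348,000: Ursula and Wendel each take ₹348,000.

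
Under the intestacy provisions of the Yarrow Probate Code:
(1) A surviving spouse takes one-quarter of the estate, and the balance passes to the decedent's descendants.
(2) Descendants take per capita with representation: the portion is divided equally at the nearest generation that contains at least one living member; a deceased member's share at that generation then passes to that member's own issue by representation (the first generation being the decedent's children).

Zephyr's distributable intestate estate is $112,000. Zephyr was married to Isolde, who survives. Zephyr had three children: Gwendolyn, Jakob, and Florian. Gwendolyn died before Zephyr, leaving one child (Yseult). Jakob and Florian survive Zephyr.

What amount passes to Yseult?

Yseult receives $28,000.

Isolde takes one-quarter of $112,000 = $28,000. The remaining $84,000 passes to the descendants.
The descendants' portion ($84,000) is divided into 3 shares of $28,000: Jakob and Florian each take $28,000; Gwendolyn's $28,000 share passes to Gwendolyn's issue.
Gwendolyn's share ($28,000) passes entirely to Yseult.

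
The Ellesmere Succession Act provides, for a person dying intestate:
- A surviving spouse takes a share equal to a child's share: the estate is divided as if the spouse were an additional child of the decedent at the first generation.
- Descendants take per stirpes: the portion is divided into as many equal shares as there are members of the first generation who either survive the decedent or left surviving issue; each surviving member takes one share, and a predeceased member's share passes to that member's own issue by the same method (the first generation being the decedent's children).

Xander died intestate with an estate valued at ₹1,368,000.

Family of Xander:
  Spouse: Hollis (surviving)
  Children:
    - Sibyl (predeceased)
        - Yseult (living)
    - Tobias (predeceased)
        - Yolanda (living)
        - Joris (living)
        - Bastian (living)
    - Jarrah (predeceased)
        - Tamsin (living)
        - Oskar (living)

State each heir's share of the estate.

Hollis: ₹342,000; Yseult: ₹342,000; Yolanda: ₹114,000; Joris: ₹114,000; Bastian: ₹114,000; Tamsin: ₹171,000; Oskar: ₹171,000

The spouse counts as an additional share at the children's level, so there are 4 primary shares of ₹342,000. Hollis takes one such share (₹342,000).
The children's combined portion (₹1,026,000) is divided into 3 shares of ₹342,000: Sibyl's ₹342,000 share passes to Sibyl's issue; Tobias's ₹342,000 share passes to Tobias's issue; Jarrah's ₹342,000 share passes to Jarrah's issue.
Sibyl's share (₹342,000) passes entirely to Yseult.
Tobias's share (₹342,000) is divided into 3 shares of ₹114,000: Yolanda, Joris, and Bastian each take ₹114,000.
Jarrah's share (₹342,000) is divided into 2 shares of ₹171,000: Tamsin and Oskar each take ₹171,000.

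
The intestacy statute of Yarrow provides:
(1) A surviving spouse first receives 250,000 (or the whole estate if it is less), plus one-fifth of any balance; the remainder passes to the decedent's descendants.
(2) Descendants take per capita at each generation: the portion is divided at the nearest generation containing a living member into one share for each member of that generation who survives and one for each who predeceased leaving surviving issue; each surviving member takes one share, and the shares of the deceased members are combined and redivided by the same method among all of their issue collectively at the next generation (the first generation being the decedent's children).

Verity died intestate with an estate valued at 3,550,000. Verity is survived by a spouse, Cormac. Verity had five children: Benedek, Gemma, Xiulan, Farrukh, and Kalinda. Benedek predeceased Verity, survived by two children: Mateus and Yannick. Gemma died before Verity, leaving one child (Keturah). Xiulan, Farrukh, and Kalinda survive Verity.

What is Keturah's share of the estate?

Keturah receives 352,000.

Cormac first takes 250,000, leaving a balance of 3,300,000. Cormac then takes one-fifth of the balance (660,000), for a total of 910,000. The remaining 2,640,000 passes to the descendants.
The descendants' portion (2,640,000) is divided at the children's generation into 5 shares of 528,000. Xiulan, Farrukh, and Kalinda each take 528,000. The 2 shares of the deceased (Benedek and Gemma) are combined into a pool of 1,056,000.
That pool (1,056,000) is divided at the grandchildren's generation equally among Mateus, Yannick, and Keturah: 352,000 each.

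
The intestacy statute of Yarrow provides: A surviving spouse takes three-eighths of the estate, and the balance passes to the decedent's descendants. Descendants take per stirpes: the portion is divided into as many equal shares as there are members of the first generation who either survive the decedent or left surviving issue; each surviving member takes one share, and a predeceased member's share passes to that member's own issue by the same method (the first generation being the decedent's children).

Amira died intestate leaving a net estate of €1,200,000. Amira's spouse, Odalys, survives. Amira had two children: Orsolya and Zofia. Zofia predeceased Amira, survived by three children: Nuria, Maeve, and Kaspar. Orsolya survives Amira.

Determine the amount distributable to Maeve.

Odalys takes three-eighths of €1,200,000 = €450,000. The remaining €750,000 passes to the descendants.
The descendants' portion (€750,000) is divided into 2 shares of €375,000: Orsolya takes €375,000; Zofia's €375,000 share passes to Zofia's issue.
Zofia's share (€375,000) is divided into 3 shares of €125,000: Nuria, Maeve, and Kaspar each take €125,000.

Maeve receives €125,000.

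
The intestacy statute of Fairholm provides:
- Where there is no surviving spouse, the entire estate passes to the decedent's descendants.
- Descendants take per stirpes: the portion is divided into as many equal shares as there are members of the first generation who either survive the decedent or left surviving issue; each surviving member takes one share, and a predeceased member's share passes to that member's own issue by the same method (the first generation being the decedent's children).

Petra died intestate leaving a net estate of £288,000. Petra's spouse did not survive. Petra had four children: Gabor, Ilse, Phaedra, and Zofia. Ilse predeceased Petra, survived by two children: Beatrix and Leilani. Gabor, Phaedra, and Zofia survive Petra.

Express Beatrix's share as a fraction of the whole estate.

The entire £288,000 passes to the descendants.
That amount (£288,000) is divided into 4 shares of £72,000: Gabor, Phaedra, and Zofia each take £72,000; Ilse's £72,000 share passes to Ilse's issue.
Ilse's share (£72,000) is divided into 2 shares of £36,000: Beatrix and Leilani each take £36,000.

Beatrix receives 1/8 of the estate.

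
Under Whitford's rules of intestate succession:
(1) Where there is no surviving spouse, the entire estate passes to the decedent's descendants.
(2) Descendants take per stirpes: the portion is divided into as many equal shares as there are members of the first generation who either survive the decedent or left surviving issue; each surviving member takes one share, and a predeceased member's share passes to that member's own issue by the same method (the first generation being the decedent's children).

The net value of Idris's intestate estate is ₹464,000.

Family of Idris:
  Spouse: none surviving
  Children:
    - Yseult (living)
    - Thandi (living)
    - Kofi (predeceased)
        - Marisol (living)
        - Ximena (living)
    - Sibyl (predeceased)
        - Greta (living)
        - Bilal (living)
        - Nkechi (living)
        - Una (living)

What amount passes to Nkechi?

Nkechi receives ₹29,000.

The entire ₹464,000 passes to the descendants.
That amount (₹464,000) is divided into 4 shares of ₹116,000: Yseult and Thandi each take ₹116,000; Kofi's ₹116,000 share passes to Kofi's issue; Sibyl's ₹116,000 share passes to Sibyl's issue.
Kofi's share (₹116,000) is divided into 2 shares of ₹58,000: Marisol and Ximena each take ₹58,000.
Sibyl's share (₹116,000) is divided into 4 shares of ₹29,000: Greta, Bilal, Nkechi, and Una each take ₹29,000.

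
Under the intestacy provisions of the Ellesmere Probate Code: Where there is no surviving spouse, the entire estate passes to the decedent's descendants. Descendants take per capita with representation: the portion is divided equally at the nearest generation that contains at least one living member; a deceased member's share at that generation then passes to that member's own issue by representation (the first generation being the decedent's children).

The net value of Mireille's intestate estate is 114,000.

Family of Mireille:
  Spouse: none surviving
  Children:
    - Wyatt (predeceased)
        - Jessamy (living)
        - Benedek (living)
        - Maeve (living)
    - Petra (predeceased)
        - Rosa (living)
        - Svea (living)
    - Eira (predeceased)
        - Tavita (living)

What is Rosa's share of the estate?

The entire 114,000 passes to the descendants.
No child survives, so the initial division is made at the grandchildren's generation.
That amount (114,000) is divided into 6 shares of 19,000: Jessamy, Benedek, Maeve, Rosa, Svea, and Tavita each take 19,000.

Rosa receives 19,000.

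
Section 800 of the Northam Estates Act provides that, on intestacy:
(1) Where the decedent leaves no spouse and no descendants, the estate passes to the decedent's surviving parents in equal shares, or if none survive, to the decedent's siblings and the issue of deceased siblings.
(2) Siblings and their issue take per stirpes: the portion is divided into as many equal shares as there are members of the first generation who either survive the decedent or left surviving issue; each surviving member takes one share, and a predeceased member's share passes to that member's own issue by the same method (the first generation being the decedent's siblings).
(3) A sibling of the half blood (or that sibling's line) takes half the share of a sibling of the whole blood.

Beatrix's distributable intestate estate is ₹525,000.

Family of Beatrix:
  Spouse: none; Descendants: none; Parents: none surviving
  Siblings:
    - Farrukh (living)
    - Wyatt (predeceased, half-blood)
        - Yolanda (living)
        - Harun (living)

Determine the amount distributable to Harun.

Harun receives ₹87,500.

The entire ₹525,000 passes to the siblings and their issue.
Counting each half-blood sibling's line as half a unit, there are 3/2 units in ₹525,000, so one unit is ₹350,000. Whole-blood lines (Farrukh) take ₹350,000 each; half-blood lines (Wyatt) take ₹175,000 each.
Wyatt's share (₹175,000) is divided into 2 shares of ₹87,500: Yolanda and Harun each take ₹87,500.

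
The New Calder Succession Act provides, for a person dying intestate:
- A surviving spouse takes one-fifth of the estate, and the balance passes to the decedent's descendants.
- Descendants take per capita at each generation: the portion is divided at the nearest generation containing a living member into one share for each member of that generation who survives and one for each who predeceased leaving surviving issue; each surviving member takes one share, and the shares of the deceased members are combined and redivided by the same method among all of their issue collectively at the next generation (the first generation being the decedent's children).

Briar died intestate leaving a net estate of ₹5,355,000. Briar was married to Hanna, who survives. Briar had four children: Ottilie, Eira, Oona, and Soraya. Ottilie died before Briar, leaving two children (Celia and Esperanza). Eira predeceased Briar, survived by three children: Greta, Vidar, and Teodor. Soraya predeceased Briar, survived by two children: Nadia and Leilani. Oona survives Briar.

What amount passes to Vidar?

Hanna takes one-fifth of ₹5,355,000 = ₹1,071,000. The remaining ₹4,284,000 passes to the descendants.
The descendants' portion (₹4,284,000) is divided at the children's generation into 4 shares of ₹1,071,000. Oona takes ₹1,071,000. The 3 shares of the deceased (Ottilie, Eira, and Soraya) are combined into a pool of ₹3,213,000.
That pool (₹3,213,000) is divided at the grandchildren's generation equally among Celia, Esperanza, Greta, Vidar, Teodor, Nadia, and Leilani: ₹459,000 each.

Vidar receives ₹459,000.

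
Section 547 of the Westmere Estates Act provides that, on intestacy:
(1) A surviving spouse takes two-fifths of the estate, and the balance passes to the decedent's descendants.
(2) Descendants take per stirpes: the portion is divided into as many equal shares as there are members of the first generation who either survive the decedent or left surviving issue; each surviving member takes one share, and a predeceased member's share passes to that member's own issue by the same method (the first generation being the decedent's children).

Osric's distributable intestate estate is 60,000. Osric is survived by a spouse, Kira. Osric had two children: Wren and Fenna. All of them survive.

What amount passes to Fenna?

Kira takes two-fifths of 60,000 = 24,000. The remaining 36,000 passes to the descendants.
The descendants' portion (36,000) is divided into 2 shares of 18,000: Wren and Fenna each take 18,000.

Fenna receives 18,000.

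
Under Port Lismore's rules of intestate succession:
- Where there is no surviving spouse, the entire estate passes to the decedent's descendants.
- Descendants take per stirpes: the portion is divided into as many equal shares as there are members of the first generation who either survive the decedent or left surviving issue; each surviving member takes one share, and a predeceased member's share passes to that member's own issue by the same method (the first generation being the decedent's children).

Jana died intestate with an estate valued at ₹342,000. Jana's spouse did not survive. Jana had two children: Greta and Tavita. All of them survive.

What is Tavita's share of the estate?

Tavita receives ₹171,000.

The entire ₹342,000 passes to the descendants.
That amount (₹342,000) is divided into 2 shares of ₹171,000: Greta and Tavita each take ₹171,000.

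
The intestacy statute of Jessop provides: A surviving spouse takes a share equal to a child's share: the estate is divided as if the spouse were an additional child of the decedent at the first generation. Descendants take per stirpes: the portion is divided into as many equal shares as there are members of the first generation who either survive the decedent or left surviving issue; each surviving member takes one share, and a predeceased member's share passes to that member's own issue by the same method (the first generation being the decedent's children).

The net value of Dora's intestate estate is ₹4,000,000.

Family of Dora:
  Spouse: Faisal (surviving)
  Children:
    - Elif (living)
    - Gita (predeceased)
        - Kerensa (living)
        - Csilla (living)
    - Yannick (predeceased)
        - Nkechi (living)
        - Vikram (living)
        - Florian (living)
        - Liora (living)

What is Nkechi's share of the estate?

The spouse counts as an additional share at the children's level, so there are 4 primary shares of ₹1,000,000. Faisal takes one such share (₹1,000,000).
The children's combined portion (₹3,000,000) is divided into 3 shares of ₹1,000,000: Elif takes ₹1,000,000; Gita's ₹1,000,000 share passes to Gita's issue; Yannick's ₹1,000,000 share passes to Yannick's issue.
Gita's share (₹1,000,000) is divided into 2 shares of ₹500,000: Kerensa and Csilla each take ₹500,000.
Yannick's share (₹1,000,000) is divided into 4 shares of ₹250,000: Nkechi, Vikram, Florian, and Liora each take ₹250,000.

Nkechi receives ₹250,000.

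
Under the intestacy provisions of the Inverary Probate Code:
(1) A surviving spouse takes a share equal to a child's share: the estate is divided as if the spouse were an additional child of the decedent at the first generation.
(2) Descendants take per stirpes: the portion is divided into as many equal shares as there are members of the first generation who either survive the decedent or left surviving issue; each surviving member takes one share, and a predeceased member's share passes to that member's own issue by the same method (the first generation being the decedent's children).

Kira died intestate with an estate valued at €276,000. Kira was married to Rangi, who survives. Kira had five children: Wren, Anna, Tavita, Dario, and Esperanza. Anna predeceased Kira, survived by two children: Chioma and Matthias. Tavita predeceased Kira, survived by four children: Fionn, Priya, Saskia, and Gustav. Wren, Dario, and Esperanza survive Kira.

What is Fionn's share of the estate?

Fionn receives €11,500.

The spouse counts as an additional share at the children's level, so there are 6 primary shares of €46,000. Rangi takes one such share (€46,000).
The children's combined portion (€230,000) is divided into 5 shares of €46,000: Wren, Dario, and Esperanza each take €46,000; Anna's €46,000 share passes to Anna's issue; Tavita's €46,000 share passes to Tavita's issue.
Anna's share (€46,000) is divided into 2 shares of €23,000: Chioma and Matthias each take €23,000.
Tavita's share (€46,000) is divided into 4 shares of €11,500: Fionn, Priya, Saskia, and Gustav each take €11,500.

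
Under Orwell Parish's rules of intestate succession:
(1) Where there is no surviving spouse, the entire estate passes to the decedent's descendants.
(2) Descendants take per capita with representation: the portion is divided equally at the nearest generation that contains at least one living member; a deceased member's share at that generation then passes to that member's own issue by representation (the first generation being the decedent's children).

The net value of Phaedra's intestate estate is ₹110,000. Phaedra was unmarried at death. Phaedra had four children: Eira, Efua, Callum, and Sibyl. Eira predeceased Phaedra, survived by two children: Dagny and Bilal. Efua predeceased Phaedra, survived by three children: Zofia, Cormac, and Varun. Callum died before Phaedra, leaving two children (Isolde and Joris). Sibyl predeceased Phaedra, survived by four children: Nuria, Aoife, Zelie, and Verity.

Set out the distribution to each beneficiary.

Dagny: ₹10,000; Bilal: ₹10,000; Zofia: ₹10,000; Cormac: ₹10,000; Varun: ₹10,000; Isolde: ₹10,000; Joris: ₹10,000; Nuria: ₹10,000; Aoife: ₹10,000; Zelie: ₹10,000; Verity: ₹10,000

The entire ₹110,000 passes to the descendants.
No child survives, so the initial division is made at the grandchildren's generation.
That amount (₹110,000) is divided into 11 shares of ₹10,000: Dagny, Bilal, Zofia, Cormac, Varun, Isolde, Joris, Nuria, Aoife, Zelie, and Verity each take ₹10,000.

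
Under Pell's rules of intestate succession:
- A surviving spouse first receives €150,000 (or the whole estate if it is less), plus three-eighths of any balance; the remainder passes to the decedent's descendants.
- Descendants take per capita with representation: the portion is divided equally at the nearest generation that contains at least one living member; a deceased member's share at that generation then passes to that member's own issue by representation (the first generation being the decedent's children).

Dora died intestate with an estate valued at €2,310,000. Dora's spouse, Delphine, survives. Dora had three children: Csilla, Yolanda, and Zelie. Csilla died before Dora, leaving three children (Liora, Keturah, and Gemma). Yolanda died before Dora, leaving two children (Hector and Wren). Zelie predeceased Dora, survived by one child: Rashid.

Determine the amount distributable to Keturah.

Keturah receives €225,000.

Delphine first takes €150,000, leaving a balance of €2,160,000. Delphine then takes three-eighths of the balance (€810,000), for a total of €960,000. The remaining €1,350,000 passes to the descendants.
No child survives, so the initial division is made at the grandchildren's generation.
The descendants' portion (€1,350,000) is divided into 6 shares of €225,000: Liora, Keturah, Gemma, Hector, Wren, and Rashid each take €225,000.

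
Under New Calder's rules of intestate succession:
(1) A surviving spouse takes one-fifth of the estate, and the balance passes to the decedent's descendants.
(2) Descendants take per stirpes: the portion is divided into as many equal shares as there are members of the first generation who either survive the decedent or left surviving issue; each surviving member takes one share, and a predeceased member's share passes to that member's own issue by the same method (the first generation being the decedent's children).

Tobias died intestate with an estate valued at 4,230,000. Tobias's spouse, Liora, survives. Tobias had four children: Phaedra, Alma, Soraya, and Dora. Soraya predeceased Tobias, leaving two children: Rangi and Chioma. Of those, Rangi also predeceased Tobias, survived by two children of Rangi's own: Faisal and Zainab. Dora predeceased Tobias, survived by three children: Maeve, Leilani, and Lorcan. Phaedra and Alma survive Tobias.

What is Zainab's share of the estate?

Liora takes one-fifth of 4,230,000 = 846,000. The remaining 3,384,000 passes to the descendants.
The descendants' portion (3,384,000) is divided into 4 shares of 846,000: Phaedra and Alma each take 846,000; Soraya's 846,000 share passes to Soraya's issue; Dora's 846,000 share passes to Dora's issue.
Soraya's share (846,000) is divided into 2 shares of 423,000: Chioma takes 423,000; Rangi's 423,000 share passes to Rangi's issue.
Rangi's share (423,000) is divided into 2 shares of 211,500: Faisal and Zainab each take 211,500.
Dora's share (846,000) is divided into 3 shares of 282,000: Maeve, Leilani, and Lorcan each take 282,000.

Zainab receives 211,500.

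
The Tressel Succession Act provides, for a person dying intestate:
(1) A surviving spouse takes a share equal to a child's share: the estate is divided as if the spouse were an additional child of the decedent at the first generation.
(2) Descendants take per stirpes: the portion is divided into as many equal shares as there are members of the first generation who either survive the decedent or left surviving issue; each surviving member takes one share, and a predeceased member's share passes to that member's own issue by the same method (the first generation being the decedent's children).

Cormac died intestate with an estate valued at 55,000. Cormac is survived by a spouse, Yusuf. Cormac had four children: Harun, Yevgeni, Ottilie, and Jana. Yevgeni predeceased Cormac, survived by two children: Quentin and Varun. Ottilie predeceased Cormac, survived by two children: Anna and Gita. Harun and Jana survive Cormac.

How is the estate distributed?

The spouse counts as an additional share at the children's level, so there are 5 primary shares of 11,000. Yusuf takes one such share (11,000).
The children's combined portion (44,000) is divided into 4 shares of 11,000: Harun and Jana each take 11,000; Yevgeni's 11,000 share passes to Yevgeni's issue; Ottilie's 11,000 share passes to Ottilie's issue.
Yevgeni's share (11,000) is divided into 2 shares of 5,500: Quentin and Varun each take 5,500.
Ottilie's share (11,000) is divided into 2 shares of 5,500: Anna and Gita each take 5,500.

Yusuf: 11,000; Harun: 11,000; Quentin: 5,500; Varun: 5,500; Anna: 5,500; Gita: 5,500; Jana: 11,000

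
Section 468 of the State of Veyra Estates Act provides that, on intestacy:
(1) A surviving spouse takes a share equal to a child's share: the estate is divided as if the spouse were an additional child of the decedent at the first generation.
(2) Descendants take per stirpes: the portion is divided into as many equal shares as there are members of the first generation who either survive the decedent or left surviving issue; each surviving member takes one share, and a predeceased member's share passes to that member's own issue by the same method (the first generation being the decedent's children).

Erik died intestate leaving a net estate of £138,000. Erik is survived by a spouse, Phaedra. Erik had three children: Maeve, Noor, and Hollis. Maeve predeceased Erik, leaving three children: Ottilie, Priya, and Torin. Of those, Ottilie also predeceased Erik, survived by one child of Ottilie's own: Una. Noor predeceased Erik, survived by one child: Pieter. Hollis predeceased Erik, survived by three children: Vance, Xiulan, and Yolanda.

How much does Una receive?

The spouse counts as an additional share at the children's level, so there are 4 primary shares of £34,500. Phaedra takes one such share (£34,500).
The children's combined portion (£103,500) is divided into 3 shares of £34,500: Maeve's £34,500 share passes to Maeve's issue; Noor's £34,500 share passes to Noor's issue; Hollis's £34,500 share passes to Hollis's issue.
Maeve's share (£34,500) is divided into 3 shares of £11,500: Priya and Torin each take £11,500; Ottilie's £11,500 share passes to Ottilie's issue.
Ottilie's share (£11,500) passes entirely to Una.
Noor's share (£34,500) passes entirely to Pieter.
Hollis's share (£34,500) is divided into 3 shares of £11,500: Vance, Xiulan, and Yolanda each take £11,500.

Una receives £11,500.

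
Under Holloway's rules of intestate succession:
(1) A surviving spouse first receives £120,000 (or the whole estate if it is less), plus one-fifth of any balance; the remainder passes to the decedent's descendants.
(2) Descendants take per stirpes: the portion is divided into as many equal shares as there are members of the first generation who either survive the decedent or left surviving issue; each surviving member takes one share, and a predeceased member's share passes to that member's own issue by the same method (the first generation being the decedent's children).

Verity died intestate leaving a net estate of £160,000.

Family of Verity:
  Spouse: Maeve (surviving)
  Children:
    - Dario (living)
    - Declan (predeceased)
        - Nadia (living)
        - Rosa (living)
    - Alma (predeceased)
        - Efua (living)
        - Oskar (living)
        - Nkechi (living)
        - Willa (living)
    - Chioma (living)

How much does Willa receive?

Maeve first takes £120,000, leaving a balance of £40,000. Maeve then takes one-fifth of the balance (£8,000), for a total of £128,000. The remaining £32,000 passes to the descendants.
The descendants' portion (£32,000) is divided into 4 shares of £8,000: Dario and Chioma each take £8,000; Declan's £8,000 share passes to Declan's issue; Alma's £8,000 share passes to Alma's issue.
Declan's share (£8,000) is divided into 2 shares of £4,000: Nadia and Rosa each take £4,000.
Alma's share (£8,000) is divided into 4 shares of £2,000: Efua, Oskar, Nkechi, and Willa each take £2,000.

Willa receives £2,000.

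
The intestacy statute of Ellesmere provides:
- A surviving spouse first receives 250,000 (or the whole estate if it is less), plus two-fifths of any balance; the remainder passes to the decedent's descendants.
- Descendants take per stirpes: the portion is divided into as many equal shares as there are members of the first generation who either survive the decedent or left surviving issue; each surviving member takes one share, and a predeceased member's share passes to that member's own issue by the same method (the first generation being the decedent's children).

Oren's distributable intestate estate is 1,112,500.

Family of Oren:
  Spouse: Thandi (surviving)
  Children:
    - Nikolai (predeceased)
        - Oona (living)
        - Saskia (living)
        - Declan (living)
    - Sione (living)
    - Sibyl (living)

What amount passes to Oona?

Oona receives 57,500.

Thandi first takes 250,000, leaving a balance of 862,500. Thandi then takes two-fifths of the balance (345,000), for a total of 595,000. The remaining 517,500 passes to the descendants.
The descendants' portion (517,500) is divided into 3 shares of 172,500: Sione and Sibyl each take 172,500; Nikolai's 172,500 share passes to Nikolai's issue.
Nikolai's share (172,500) is divided into 3 shares of 57,500: Oona, Saskia, and Declan each take 57,500.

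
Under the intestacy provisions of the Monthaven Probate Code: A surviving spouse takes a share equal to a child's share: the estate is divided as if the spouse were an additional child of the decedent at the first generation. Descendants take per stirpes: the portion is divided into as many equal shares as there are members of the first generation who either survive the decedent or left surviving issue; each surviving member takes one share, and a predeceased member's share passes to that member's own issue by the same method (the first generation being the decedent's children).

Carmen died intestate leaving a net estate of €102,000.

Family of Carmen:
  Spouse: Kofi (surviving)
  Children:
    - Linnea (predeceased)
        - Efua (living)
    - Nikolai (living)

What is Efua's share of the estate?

The spouse counts as an additional share at the children's level, so there are 3 primary shares of €34,000. Kofi takes one such share (€34,000).
The children's combined portion (€68,000) is divided into 2 shares of €34,000: Nikolai takes €34,000; Linnea's €34,000 share passes to Linnea's issue.
Linnea's share (€34,000) passes entirely to Efua.

Efua receives €34,000.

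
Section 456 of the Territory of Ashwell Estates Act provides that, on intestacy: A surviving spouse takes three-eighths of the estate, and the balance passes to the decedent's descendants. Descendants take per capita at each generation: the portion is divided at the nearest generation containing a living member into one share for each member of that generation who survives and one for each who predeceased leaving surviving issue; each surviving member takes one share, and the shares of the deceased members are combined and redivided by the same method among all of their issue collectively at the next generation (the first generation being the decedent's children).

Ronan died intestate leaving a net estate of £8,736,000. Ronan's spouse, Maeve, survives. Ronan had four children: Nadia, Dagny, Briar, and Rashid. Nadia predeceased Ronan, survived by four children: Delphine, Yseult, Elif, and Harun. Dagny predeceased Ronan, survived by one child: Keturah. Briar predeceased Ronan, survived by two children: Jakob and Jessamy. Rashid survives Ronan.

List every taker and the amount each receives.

Maeve takes three-eighths of £8,736,000 = £3,276,000. The remaining £5,460,000 passes to the descendants.
The descendants' portion (£5,460,000) is divided at the children's generation into 4 shares of £1,365,000. Rashid takes £1,365,000. The 3 shares of the deceased (Nadia, Dagny, and Briar) are combined into a pool of £4,095,000.
That pool (£4,095,000) is divided at the grandchildren's generation equally among Delphine, Yseult, Elif, Harun, Keturah, Jakob, and Jessamy: £585,000 each.

Maeve: £3,276,000; Delphine: £585,000; Yseult: £585,000; Elif: £585,000; Harun: £585,000; Keturah: £585,000; Jakob: £585,000; Jessamy: £585,000; Rashid: £1,365,000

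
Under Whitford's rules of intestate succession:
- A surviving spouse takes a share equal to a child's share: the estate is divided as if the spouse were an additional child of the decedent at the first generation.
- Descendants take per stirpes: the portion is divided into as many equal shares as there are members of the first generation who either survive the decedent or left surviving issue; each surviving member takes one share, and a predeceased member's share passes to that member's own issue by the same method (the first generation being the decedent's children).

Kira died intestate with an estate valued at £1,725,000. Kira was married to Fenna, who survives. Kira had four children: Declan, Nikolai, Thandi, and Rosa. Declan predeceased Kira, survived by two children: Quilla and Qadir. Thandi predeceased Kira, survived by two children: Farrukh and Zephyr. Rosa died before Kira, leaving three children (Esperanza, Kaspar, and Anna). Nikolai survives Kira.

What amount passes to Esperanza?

The spouse counts as an additional share at the children's level, so there are 5 primary shares of £345,000. Fenna takes one such share (£345,000).
The children's combined portion (£1,380,000) is divided into 4 shares of £345,000: Nikolai takes £345,000; Declan's £345,000 share passes to Declan's issue; Thandi's £345,000 share passes to Thandi's issue; Rosa's £345,000 share passes to Rosa's issue.
Declan's share (£345,000) is divided into 2 shares of £172,500: Quilla and Qadir each take £172,500.
Thandi's share (£345,000) is divided into 2 shares of £172,500: Farrukh and Zephyr each take £172,500.
Rosa's share (£345,000) is divided into 3 shares of £115,000: Esperanza, Kaspar, and Anna each take £115,000.

Esperanza receives £115,000.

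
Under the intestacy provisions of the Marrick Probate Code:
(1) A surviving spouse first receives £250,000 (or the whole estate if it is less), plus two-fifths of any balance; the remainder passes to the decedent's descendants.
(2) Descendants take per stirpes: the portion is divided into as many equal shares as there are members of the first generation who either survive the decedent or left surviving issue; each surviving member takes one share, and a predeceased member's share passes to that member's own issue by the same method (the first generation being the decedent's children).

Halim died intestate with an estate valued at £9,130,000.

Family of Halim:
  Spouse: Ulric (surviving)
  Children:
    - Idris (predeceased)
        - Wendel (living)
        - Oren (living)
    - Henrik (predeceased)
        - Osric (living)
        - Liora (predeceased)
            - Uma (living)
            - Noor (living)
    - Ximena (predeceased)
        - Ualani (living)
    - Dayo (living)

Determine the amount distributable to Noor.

Noor receives £333,000.

Ulric first takes £250,000, leaving a balance of £8,880,000. Ulric then takes two-fifths of the balance (£3,552,000), for a total of £3,802,000. The remaining £5,328,000 passes to the descendants.
The descendants' portion (£5,328,000) is divided into 4 shares of £1,332,000: Dayo takes £1,332,000; Idris's £1,332,000 share passes to Idris's issue; Henrik's £1,332,000 share passes to Henrik's issue; Ximena's £1,332,000 share passes to Ximena's issue.
Idris's share (£1,332,000) is divided into 2 shares of £666,000: Wendel and Oren each take £666,000.
Henrik's share (£1,332,000) is divided into 2 shares of £666,000: Osric takes £666,000; Liora's £666,000 share passes to Liora's issue.
Liora's share (£666,000) is divided into 2 shares of £333,000: Uma and Noor each take £333,000.
Ximena's share (£1,332,000) passes entirely to Ualani.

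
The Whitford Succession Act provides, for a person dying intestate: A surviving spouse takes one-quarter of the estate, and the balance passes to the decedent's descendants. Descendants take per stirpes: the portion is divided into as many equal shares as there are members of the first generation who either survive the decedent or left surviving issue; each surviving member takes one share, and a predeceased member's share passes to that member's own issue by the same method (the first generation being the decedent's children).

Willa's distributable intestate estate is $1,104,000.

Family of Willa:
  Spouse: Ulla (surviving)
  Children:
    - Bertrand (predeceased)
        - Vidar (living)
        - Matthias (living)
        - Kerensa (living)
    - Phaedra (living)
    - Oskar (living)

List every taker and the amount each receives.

Ulla: $276,000; Vidar: $92,000; Matthias: $92,000; Kerensa: $92,000; Phaedra: $276,000; Oskar: $276,000

Ulla takes one-quarter of $1,104,000 = $276,000. The remaining $828,000 passes to the descendants.
The descendants' portion ($828,000) is divided into 3 shares of $276,000: Phaedra and Oskar each take $276,000; Bertrand's $276,000 share passes to Bertrand's issue.
Bertrand's share ($276,000) is divided into 3 shares of $92,000: Vidar, Matthias, and Kerensa each take $92,000.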